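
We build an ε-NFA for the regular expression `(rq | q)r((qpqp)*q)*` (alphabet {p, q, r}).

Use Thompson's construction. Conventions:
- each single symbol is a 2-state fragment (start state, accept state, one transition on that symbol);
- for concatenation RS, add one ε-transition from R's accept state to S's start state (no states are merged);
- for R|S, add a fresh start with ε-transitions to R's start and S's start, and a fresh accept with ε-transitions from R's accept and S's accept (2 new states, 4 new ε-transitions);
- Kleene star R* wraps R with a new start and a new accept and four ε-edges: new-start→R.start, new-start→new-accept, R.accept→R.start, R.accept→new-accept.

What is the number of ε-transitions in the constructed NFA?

Building bottom-up:
Each of the 9 symbol leaves contributes 0 ε-transitions.
  rq = 1 ε-transition
  rq | q = 5 ε-transitions
  qpqp = 3 ε-transitions
  (qpqp)* = 7 ε-transitions
  (qpqp)*q = 8 ε-transitions
  ((qpqp)*q)* = 12 ε-transitions
  (rq | q)r((qpqp)*q)* = 19 ε-transitions

19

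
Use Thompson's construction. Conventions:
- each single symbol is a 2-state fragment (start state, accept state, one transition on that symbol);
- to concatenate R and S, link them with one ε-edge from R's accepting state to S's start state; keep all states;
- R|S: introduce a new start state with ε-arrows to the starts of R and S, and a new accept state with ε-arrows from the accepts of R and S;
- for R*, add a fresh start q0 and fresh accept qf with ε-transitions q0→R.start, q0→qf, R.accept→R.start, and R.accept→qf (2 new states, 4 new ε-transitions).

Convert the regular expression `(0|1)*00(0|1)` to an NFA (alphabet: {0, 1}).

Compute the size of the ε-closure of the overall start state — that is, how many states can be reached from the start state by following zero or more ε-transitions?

Work bottom-up. For each fragment F, track |ε-closure(F.start)| and whether F's accept lies in that closure (i.e. whether F accepts ε). A single-symbol fragment has closure size 1 and does not accept ε.
  0|1 — |closure| = 1 + 1 + 1 = 3 (the new accept is not ε-reachable since no branch accepts ε)
  (0|1)* — |closure| = 1 (new start) + 3 (body) + 1 (new accept) = 5
  0|1 — |closure| = 1 + 1 + 1 = 3 (the new accept is not ε-reachable since no branch accepts ε)
  (0|1)*00(0|1) — |closure| = 5 + 1 = 6 (closure spills across the concat boundary because the left factor accepts ε)

6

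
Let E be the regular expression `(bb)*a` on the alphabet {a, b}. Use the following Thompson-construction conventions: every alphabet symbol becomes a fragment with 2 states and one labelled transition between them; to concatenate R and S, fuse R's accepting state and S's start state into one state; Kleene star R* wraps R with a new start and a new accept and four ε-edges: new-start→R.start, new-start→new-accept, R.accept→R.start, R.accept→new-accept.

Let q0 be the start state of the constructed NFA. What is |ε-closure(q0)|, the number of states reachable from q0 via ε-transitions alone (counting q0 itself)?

3

Compute the ε-closure size of each fragment's start state recursively; a symbol fragment's start has no outgoing ε-edge, so its closure is just itself (size 1).
  bb → same as the first factor's closure: |closure| = 1
  (bb)* → |closure| = 1 (new start) + 1 (body) + 1 (new accept) = 3
  (bb)*a → |closure| = 3 + (1−1) = 3 (closure spills across the concat boundary because the left factor accepts ε)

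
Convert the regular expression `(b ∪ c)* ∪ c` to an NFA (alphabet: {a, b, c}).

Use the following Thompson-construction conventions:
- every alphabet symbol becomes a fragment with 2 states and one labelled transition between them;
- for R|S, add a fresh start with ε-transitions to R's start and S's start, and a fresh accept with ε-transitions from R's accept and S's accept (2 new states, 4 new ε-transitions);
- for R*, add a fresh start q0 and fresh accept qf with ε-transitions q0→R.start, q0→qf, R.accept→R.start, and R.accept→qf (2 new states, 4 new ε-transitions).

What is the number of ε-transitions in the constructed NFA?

12

Building bottom-up:
Each of the 3 symbol leaves contributes 0 ε-transitions.
  b ∪ c — 4 ε-transitions
  (b ∪ c)* — 8 ε-transitions
  (b ∪ c)* ∪ c — 12 ε-transitions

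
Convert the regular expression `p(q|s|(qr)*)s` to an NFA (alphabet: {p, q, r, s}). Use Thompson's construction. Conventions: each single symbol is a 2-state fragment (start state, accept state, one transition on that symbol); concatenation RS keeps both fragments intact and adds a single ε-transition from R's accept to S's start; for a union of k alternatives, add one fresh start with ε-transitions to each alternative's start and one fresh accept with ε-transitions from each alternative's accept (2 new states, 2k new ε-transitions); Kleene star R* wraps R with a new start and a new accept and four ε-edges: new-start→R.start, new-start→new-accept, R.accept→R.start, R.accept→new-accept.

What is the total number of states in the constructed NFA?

Per subexpression:
Each of the 6 symbol leaves contributes a 2-state fragment.
  qr : 4 states
  (qr)* : 6 states
  q|s|(qr)* : 12 states
  p(q|s|(qr)*)s : 16 states

16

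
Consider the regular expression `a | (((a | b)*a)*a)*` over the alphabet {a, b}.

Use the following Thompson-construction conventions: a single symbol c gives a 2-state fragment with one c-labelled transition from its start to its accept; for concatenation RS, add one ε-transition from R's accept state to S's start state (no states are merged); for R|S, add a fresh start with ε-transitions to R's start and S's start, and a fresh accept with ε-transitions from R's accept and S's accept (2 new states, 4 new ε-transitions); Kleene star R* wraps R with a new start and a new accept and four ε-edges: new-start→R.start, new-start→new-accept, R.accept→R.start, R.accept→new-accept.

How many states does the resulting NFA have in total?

Recursing over subexpressions:
Each of the 5 symbol leaves contributes a 2-state fragment.
  a | b : 6 states
  (a | b)* : 8 states
  (a | b)*a : 10 states
  ((a | b)*a)* : 12 states
  ((a | b)*a)*a : 14 states
  (((a | b)*a)*a)* : 16 states
  a | (((a | b)*a)*a)* : 20 states

20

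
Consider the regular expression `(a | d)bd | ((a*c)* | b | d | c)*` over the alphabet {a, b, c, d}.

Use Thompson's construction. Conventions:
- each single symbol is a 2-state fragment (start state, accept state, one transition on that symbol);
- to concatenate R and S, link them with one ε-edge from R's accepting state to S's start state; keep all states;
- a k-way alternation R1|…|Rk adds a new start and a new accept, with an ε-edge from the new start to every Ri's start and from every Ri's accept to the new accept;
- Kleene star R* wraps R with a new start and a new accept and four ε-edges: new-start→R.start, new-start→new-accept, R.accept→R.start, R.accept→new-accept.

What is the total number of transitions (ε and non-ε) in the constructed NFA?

40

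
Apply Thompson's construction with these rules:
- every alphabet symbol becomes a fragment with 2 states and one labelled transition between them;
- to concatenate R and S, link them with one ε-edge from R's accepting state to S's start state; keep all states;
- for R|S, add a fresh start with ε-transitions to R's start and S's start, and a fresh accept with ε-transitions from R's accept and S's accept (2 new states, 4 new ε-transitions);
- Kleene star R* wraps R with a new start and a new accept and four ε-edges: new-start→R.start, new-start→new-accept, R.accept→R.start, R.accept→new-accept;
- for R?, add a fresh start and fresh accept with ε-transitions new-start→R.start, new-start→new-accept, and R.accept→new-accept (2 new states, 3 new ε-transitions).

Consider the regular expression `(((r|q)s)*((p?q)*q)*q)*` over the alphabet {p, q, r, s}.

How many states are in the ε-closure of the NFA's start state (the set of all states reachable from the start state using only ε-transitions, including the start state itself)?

Work bottom-up. For each fragment F, track |ε-closure(F.start)| and whether F's accept lies in that closure (i.e. whether F accepts ε). A single-symbol fragment has closure size 1 and does not accept ε.
  r|q : |closure| = 1 + 1 + 1 = 3 (the new accept is not ε-reachable since no branch accepts ε)
  (r|q)s : |closure| equals the left operand's closure size = 3 (its accept is not ε-reachable, so the closure stops there)
  ((r|q)s)* : the star's fresh start ε-reaches both the body's start and the fresh accept: |closure| = 2 + 3 = 5
  p? : new start has ε-edges to the inner start and to the new accept, so |closure| = 2 + 1 = 3
  p?q : |closure| = 3 + 1 = 4 (closure spills across the concat boundary because the left factor accepts ε)
  (p?q)* : |closure| = 1 (new start) + 4 (body) + 1 (new accept) = 6
  (p?q)*q : the left operand accepts ε, so the closure extends into the next operand (via the concat ε-link); |closure| = 6 + 1 = 7
  ((p?q)*q)* : |closure| = 1 (new start) + 7 (body) + 1 (new accept) = 9
  ((r|q)s)*((p?q)*q)*q : |closure| = 5 + 9 + 1 = 15 (closure spills across the concat boundary because the left factor accepts ε)
  (((r|q)s)*((p?q)*q)*q)* : |closure| = 1 (new start) + 15 (body) + 1 (new accept) = 17

17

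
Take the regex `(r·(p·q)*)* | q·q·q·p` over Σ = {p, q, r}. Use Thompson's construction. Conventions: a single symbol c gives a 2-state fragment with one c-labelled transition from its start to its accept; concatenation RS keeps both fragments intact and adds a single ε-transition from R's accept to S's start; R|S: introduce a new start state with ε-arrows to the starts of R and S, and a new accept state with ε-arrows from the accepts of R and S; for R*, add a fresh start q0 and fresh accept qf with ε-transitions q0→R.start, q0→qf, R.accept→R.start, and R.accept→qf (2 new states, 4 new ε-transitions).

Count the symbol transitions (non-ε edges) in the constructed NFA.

Recursing over subexpressions:
Each of the 7 symbol leaves contributes exactly 1 symbol transition.
  p·q — 2 symbol transitions
  (p·q)* — 2 symbol transitions
  r·(p·q)* — 3 symbol transitions
  (r·(p·q)*)* — 3 symbol transitions
  q·q·q·p — 4 symbol transitions
  (r·(p·q)*)* | q·q·q·p — 7 symbol transitions

7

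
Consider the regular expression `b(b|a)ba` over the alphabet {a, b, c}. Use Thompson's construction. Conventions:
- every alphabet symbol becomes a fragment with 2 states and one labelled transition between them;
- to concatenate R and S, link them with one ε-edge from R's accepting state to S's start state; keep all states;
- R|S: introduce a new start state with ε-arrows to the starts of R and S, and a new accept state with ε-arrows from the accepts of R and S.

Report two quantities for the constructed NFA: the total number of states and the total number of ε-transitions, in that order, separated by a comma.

12, 7

By structural recursion:
Each of the 5 symbol leaves contributes 2 states and 0 ε-transitions.
  b|a — 6 states, 4 ε-transitions
  b(b|a)ba — 12 states, 7 ε-transitions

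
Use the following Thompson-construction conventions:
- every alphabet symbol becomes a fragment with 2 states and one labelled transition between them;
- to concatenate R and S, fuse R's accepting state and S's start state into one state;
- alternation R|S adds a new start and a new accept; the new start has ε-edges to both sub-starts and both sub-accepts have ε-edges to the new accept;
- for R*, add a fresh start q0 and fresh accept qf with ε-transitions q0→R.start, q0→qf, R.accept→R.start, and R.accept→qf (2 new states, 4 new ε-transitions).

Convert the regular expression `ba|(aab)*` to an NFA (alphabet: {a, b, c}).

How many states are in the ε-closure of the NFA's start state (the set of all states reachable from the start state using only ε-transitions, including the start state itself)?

6

Let C(F) = |ε-closure(F.start)| within fragment F, and note whether F accepts ε. Symbol fragments have C = 1 and do not accept ε. Then:
  ba : C equals the left operand's closure size = 1 (its accept is not ε-reachable, so the closure stops there)
  aab : C equals the left operand's closure size = 1 (its accept is not ε-reachable, so the closure stops there)
  (aab)* : new start has ε-edges to the inner start and to the new accept, so C = 2 + 1 = 3
  ba|(aab)* : C = 1 (new start) + (1 + 3) + 1 (new accept, since some branch ε-reaches its own accept) = 6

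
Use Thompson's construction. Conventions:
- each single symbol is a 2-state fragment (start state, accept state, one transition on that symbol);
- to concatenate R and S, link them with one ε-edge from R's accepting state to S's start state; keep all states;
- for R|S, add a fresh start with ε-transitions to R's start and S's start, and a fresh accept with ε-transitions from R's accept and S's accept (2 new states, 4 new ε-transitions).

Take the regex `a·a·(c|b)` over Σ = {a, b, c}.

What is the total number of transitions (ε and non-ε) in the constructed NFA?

10

Building bottom-up:
Each of the 4 symbol leaves contributes 1 transition (1 symbol, 0 ε).
  c|b → 6 transitions (2 symbol, 4 ε)
  a·a·(c|b) → 10 transitions (4 symbol, 6 ε)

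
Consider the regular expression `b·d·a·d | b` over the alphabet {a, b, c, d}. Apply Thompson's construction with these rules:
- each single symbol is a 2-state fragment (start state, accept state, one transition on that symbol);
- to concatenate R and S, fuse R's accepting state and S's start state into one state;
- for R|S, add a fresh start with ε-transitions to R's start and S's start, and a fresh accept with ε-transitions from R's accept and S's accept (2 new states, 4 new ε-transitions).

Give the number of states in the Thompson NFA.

9

By structural recursion:
Each of the 5 symbol leaves contributes a 2-state fragment.
  b·d·a·d → 5 states
  b·d·a·d | b → 9 states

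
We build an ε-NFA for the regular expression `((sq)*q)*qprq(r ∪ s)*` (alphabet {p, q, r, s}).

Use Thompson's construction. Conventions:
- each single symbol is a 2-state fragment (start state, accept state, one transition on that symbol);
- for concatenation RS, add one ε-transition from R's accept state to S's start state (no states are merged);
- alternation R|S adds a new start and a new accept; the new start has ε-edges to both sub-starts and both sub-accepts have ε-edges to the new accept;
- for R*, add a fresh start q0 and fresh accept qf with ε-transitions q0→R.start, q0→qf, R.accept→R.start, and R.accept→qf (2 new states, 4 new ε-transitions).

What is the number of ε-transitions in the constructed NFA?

23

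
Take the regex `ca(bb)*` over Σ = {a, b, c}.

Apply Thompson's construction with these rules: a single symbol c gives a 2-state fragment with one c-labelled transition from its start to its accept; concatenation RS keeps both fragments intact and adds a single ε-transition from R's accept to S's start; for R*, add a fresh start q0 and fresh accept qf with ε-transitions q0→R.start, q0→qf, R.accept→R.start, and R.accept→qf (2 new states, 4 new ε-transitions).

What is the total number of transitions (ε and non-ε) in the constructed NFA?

Recursing over subexpressions:
Each of the 4 symbol leaves contributes 1 transition (1 symbol, 0 ε).
  bb → 3 transitions (2 symbol, 1 ε)
  (bb)* → 7 transitions (2 symbol, 5 ε)
  ca(bb)* → 11 transitions (4 symbol, 7 ε)

11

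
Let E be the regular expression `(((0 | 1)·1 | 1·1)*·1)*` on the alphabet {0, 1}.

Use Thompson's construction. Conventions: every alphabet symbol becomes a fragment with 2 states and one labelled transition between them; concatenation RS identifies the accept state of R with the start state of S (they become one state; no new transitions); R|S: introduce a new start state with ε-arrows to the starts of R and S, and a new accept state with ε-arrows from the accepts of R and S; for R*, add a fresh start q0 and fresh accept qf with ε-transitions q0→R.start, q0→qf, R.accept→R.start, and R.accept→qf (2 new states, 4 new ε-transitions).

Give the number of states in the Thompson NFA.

Bottom-up over the parse tree:
Each of the 6 symbol leaves contributes a 2-state fragment.
  0 | 1 : 6 states
  (0 | 1)·1 : 7 states
  1·1 : 3 states
  (0 | 1)·1 | 1·1 : 12 states
  ((0 | 1)·1 | 1·1)* : 14 states
  ((0 | 1)·1 | 1·1)*·1 : 15 states
  (((0 | 1)·1 | 1·1)*·1)* : 17 states

17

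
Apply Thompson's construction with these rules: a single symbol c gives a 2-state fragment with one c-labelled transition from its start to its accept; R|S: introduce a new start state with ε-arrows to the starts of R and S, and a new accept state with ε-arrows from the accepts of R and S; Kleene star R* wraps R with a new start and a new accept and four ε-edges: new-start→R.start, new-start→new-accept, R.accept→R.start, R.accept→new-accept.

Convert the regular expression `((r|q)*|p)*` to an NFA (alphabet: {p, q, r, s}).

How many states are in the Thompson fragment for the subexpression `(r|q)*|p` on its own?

12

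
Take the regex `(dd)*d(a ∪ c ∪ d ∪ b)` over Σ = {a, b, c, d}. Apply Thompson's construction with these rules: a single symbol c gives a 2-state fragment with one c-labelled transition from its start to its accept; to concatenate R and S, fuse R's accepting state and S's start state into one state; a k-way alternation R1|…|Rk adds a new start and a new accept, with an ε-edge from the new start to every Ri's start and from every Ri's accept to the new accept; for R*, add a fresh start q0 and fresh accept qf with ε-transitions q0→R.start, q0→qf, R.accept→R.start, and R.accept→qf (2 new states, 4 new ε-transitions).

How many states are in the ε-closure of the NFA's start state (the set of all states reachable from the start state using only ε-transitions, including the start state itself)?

3

Work bottom-up. For each fragment F, track |ε-closure(F.start)| and whether F's accept lies in that closure (i.e. whether F accepts ε). A single-symbol fragment has closure size 1 and does not accept ε.
  dd : |closure| equals the left operand's closure size = 1 (its accept is not ε-reachable, so the closure stops there)
  (dd)* : the star's fresh start ε-reaches both the body's start and the fresh accept: |closure| = 2 + 1 = 3
  a ∪ c ∪ d ∪ b : |closure| = 1 + 1 + 1 + 1 + 1 = 5 (the new accept is not ε-reachable since no branch accepts ε)
  (dd)*d(a ∪ c ∪ d ∪ b) : the left operand accepts ε, so the closure extends into the next operand (the shared merged state is already counted); |closure| = 3 + (1−1) = 3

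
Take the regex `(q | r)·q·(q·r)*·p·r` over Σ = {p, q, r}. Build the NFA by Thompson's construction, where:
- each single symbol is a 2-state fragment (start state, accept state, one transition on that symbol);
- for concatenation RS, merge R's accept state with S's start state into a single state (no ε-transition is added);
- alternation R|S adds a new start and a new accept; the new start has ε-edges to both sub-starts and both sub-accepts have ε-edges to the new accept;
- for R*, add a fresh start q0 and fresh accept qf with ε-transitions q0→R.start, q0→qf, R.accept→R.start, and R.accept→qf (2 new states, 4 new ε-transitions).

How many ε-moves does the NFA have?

8

Per subexpression:
Each of the 7 symbol leaves contributes 0 ε-transitions.
  q | r = 4 ε-transitions
  q·r = 0 ε-transitions
  (q·r)* = 4 ε-transitions
  (q | r)·q·(q·r)*·p·r = 8 ε-transitions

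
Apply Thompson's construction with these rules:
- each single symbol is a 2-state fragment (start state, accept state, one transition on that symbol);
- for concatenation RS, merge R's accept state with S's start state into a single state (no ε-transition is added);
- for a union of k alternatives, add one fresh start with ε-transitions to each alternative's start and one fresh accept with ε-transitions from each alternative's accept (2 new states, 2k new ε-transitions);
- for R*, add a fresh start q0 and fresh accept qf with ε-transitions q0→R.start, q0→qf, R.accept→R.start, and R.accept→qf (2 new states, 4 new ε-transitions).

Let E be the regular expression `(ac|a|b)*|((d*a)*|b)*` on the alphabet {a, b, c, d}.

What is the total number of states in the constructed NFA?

26

Per subexpression:
Each of the 7 symbol leaves contributes a 2-state fragment.
  ac → 3 states
  ac|a|b → 9 states
  (ac|a|b)* → 11 states
  d* → 4 states
  d*a → 5 states
  (d*a)* → 7 states
  (d*a)*|b → 11 states
  ((d*a)*|b)* → 13 states
  (ac|a|b)*|((d*a)*|b)* → 26 states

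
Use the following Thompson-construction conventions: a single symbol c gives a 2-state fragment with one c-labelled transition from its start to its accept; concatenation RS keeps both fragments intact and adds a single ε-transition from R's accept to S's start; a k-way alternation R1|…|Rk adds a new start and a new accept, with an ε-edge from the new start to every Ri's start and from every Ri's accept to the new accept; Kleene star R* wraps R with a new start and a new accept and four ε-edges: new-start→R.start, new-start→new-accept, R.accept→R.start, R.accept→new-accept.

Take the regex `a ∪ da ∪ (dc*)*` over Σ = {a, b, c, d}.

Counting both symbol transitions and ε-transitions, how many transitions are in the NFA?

21

Building bottom-up:
Each of the 5 symbol leaves contributes 1 transition (1 symbol, 0 ε).
  da — 3 transitions (2 symbol, 1 ε)
  c* — 5 transitions (1 symbol, 4 ε)
  dc* — 7 transitions (2 symbol, 5 ε)
  (dc*)* — 11 transitions (2 symbol, 9 ε)
  a ∪ da ∪ (dc*)* — 21 transitions (5 symbol, 16 ε)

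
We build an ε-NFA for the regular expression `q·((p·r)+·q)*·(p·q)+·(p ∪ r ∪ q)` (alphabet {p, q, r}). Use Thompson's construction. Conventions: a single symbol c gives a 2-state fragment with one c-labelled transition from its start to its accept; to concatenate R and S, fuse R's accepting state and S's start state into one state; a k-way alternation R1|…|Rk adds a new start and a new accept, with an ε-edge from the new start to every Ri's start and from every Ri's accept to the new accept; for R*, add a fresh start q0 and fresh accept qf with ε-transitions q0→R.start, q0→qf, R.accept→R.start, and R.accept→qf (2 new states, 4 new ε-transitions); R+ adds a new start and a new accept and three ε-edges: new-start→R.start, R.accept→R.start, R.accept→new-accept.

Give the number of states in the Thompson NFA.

Bottom-up over the parse tree:
Each of the 9 symbol leaves contributes a 2-state fragment.
  p·r — 3 states
  (p·r)+ — 5 states
  (p·r)+·q — 6 states
  ((p·r)+·q)* — 8 states
  p·q — 3 states
  (p·q)+ — 5 states
  p ∪ r ∪ q — 8 states
  q·((p·r)+·q)*·(p·q)+·(p ∪ r ∪ q) — 20 states

20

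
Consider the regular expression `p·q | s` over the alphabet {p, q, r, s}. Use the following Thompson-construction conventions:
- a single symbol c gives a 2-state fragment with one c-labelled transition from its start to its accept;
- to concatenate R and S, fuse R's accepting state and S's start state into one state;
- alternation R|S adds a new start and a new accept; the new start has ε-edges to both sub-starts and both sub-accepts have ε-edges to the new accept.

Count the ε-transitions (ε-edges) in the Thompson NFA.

Building bottom-up:
Each of the 3 symbol leaves contributes 0 ε-transitions.
  p·q = 0 ε-transitions
  p·q | s = 4 ε-transitions

4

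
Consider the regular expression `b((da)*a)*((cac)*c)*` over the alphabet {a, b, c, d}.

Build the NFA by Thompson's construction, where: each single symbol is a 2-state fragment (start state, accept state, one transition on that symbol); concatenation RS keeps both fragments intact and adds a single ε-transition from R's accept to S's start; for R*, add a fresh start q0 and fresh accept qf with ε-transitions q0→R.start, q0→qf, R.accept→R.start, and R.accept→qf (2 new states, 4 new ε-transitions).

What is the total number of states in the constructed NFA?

24

Recursing over subexpressions:
Each of the 8 symbol leaves contributes a 2-state fragment.
  da → 4 states
  (da)* → 6 states
  (da)*a → 8 states
  ((da)*a)* → 10 states
  cac → 6 states
  (cac)* → 8 states
  (cac)*c → 10 states
  ((cac)*c)* → 12 states
  b((da)*a)*((cac)*c)* → 24 states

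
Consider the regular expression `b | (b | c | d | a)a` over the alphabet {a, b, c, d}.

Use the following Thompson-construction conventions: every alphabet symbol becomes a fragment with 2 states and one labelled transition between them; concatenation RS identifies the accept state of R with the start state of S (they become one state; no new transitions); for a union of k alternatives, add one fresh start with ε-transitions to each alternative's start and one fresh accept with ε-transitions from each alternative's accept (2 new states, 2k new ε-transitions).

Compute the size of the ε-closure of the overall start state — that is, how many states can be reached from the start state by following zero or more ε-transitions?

Compute the ε-closure size of each fragment's start state recursively; a symbol fragment's start has no outgoing ε-edge, so its closure is just itself (size 1).
  b | c | d | a → new start ε-reaches every alternative's start; none of them accept ε, so the new accept is not reached: C = 1 + 1 + 1 + 1 + 1 = 5
  (b | c | d | a)a → same as the first factor's closure: C = 5
  b | (b | c | d | a)a → new start ε-reaches every alternative's start; none of them accept ε, so the new accept is not reached: C = 1 + 1 + 5 = 7

7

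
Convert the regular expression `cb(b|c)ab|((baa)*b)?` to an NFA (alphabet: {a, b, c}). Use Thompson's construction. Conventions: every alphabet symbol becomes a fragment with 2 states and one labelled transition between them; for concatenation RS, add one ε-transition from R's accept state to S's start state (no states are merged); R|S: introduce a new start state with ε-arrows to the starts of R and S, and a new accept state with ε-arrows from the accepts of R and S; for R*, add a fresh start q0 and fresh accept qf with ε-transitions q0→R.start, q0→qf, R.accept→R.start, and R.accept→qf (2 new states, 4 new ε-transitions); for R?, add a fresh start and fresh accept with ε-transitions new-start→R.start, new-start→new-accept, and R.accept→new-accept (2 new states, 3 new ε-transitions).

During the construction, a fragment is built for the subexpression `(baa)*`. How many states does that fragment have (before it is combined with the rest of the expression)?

8

Fragment for `(baa)*`:
Each of the 3 symbol leaves contributes a 2-state fragment.
  baa — 6 states
  (baa)* — 8 states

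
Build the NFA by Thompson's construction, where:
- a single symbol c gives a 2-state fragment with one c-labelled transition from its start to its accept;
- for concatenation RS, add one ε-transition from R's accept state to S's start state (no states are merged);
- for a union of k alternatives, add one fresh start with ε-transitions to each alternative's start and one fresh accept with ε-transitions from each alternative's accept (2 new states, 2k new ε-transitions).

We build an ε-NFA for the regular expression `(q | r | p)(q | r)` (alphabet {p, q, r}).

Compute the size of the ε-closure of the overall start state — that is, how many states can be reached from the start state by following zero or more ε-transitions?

Let C(F) = |ε-closure(F.start)| within fragment F, and note whether F accepts ε. Symbol fragments have C = 1 and do not accept ε. Then:
  q | r | p — |closure| = 1 + 1 + 1 + 1 = 4 (the new accept is not ε-reachable since no branch accepts ε)
  q | r — |closure| = 1 + 1 + 1 = 3 (the new accept is not ε-reachable since no branch accepts ε)
  (q | r | p)(q | r) — |closure| equals the left operand's closure size = 4 (its accept is not ε-reachable, so the closure stops there)

4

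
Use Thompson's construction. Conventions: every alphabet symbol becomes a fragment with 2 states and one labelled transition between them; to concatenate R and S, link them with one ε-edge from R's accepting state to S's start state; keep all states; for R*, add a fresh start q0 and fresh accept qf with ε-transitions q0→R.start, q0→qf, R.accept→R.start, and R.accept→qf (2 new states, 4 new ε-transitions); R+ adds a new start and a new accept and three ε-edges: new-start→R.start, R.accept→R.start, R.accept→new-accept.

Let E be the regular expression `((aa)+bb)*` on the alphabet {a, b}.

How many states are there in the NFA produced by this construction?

Recursing over subexpressions:
Each of the 4 symbol leaves contributes a 2-state fragment.
  aa = 4 states
  (aa)+ = 6 states
  (aa)+bb = 10 states
  ((aa)+bb)* = 12 states

12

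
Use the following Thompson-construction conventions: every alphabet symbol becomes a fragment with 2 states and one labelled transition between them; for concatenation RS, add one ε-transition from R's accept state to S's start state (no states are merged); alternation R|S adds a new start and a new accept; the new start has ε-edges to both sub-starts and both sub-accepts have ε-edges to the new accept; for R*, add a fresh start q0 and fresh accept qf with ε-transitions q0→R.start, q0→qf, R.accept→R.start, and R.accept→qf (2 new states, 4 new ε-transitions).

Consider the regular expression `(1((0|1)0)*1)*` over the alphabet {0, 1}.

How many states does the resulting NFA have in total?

Per subexpression:
Each of the 5 symbol leaves contributes a 2-state fragment.
  0|1 → 6 states
  (0|1)0 → 8 states
  ((0|1)0)* → 10 states
  1((0|1)0)*1 → 14 states
  (1((0|1)0)*1)* → 16 states

16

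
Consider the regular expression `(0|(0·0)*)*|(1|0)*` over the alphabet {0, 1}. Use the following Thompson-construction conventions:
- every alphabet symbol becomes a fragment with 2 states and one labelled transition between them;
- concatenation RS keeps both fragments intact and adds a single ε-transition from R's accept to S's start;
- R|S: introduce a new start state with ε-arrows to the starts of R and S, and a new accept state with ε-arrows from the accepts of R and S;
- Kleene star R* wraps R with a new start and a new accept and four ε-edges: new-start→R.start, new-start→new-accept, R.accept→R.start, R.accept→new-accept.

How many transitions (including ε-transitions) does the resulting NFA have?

30

By structural recursion:
Each of the 5 symbol leaves contributes 1 transition (1 symbol, 0 ε).
  0·0 = 3 transitions (2 symbol, 1 ε)
  (0·0)* = 7 transitions (2 symbol, 5 ε)
  0|(0·0)* = 12 transitions (3 symbol, 9 ε)
  (0|(0·0)*)* = 16 transitions (3 symbol, 13 ε)
  1|0 = 6 transitions (2 symbol, 4 ε)
  (1|0)* = 10 transitions (2 symbol, 8 ε)
  (0|(0·0)*)*|(1|0)* = 30 transitions (5 symbol, 25 ε)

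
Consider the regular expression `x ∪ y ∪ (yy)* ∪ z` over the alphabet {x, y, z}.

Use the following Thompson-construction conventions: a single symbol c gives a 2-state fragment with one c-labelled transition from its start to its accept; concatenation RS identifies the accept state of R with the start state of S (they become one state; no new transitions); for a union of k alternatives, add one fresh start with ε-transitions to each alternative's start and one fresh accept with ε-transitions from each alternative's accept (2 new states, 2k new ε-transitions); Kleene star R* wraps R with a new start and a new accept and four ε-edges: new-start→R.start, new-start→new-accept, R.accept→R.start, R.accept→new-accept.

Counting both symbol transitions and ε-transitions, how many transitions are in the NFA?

Bottom-up over the parse tree:
Each of the 5 symbol leaves contributes 1 transition (1 symbol, 0 ε).
  yy = 2 transitions (2 symbol, 0 ε)
  (yy)* = 6 transitions (2 symbol, 4 ε)
  x ∪ y ∪ (yy)* ∪ z = 17 transitions (5 symbol, 12 ε)

17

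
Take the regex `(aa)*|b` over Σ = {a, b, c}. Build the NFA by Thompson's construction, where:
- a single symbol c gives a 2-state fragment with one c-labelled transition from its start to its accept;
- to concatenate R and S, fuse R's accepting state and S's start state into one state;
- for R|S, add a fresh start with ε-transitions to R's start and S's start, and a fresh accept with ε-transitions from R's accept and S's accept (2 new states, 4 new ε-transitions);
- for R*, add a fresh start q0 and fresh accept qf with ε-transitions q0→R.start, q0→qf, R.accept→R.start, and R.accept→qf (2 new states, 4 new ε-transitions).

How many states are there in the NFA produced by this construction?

9

Bottom-up over the parse tree:
Each of the 3 symbol leaves contributes a 2-state fragment.
  aa → 3 states
  (aa)* → 5 states
  (aa)*|b → 9 states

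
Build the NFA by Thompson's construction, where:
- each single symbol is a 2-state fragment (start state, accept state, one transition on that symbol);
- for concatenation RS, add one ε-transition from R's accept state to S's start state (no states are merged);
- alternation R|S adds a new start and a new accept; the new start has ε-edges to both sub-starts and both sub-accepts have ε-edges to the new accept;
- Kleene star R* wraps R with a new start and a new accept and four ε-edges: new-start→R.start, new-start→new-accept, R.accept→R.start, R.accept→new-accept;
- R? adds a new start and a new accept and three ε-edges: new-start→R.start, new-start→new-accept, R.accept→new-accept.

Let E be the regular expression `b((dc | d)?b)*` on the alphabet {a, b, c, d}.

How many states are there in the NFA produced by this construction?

16

Bottom-up over the parse tree:
Each of the 5 symbol leaves contributes a 2-state fragment.
  dc — 4 states
  dc | d — 8 states
  (dc | d)? — 10 states
  (dc | d)?b — 12 states
  ((dc | d)?b)* — 14 states
  b((dc | d)?b)* — 16 states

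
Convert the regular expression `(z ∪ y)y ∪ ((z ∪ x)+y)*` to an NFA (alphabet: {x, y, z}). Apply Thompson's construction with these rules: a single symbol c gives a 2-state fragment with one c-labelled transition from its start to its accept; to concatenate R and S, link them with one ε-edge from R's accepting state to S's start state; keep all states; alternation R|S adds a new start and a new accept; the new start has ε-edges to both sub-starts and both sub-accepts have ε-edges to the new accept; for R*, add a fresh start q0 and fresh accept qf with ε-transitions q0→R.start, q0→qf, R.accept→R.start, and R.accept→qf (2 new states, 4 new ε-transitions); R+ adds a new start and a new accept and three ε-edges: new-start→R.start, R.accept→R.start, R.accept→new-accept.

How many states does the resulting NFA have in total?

Recursing over subexpressions:
Each of the 6 symbol leaves contributes a 2-state fragment.
  z ∪ y — 6 states
  (z ∪ y)y — 8 states
  z ∪ x — 6 states
  (z ∪ x)+ — 8 states
  (z ∪ x)+y — 10 states
  ((z ∪ x)+y)* — 12 states
  (z ∪ y)y ∪ ((z ∪ x)+y)* — 22 states

22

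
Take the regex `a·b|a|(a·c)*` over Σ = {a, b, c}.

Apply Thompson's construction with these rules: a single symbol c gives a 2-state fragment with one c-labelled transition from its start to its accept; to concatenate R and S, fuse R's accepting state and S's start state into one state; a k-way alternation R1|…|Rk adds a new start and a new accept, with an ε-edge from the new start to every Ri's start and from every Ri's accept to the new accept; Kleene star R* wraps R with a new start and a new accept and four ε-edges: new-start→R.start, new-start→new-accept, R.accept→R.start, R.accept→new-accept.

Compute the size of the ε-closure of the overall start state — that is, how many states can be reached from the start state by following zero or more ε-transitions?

7

Let C(F) = |ε-closure(F.start)| within fragment F, and note whether F accepts ε. Symbol fragments have C = 1 and do not accept ε. Then:
  a·b : same as the first factor's closure: C = 1
  a·c : C equals the left operand's closure size = 1 (its accept is not ε-reachable, so the closure stops there)
  (a·c)* : new start has ε-edges to the inner start and to the new accept, so C = 2 + 1 = 3
  a·b|a|(a·c)* : new start ε-reaches every alternative's start; at least one alternative accepts ε, so the union's new accept is reached too: C = 1 + 1 + 1 + 3 + 1 = 7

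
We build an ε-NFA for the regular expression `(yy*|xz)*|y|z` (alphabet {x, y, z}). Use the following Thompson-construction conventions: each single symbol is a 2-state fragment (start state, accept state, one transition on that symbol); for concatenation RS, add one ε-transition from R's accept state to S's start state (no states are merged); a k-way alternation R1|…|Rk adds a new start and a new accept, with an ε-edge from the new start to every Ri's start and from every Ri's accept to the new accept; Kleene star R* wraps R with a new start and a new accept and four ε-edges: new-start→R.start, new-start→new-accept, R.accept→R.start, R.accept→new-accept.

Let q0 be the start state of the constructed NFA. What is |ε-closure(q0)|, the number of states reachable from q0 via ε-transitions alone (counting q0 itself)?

9

Compute the ε-closure size of each fragment's start state recursively; a symbol fragment's start has no outgoing ε-edge, so its closure is just itself (size 1).
  y* : the star's fresh start ε-reaches both the body's start and the fresh accept: |closure| = 2 + 1 = 3
  yy* : same as the first factor's closure: |closure| = 1
  xz : same as the first factor's closure: |closure| = 1
  yy*|xz : new start ε-reaches every alternative's start; none of them accept ε, so the new accept is not reached: |closure| = 1 + 1 + 1 = 3
  (yy*|xz)* : |closure| = 1 (new start) + 3 (body) + 1 (new accept) = 5
  (yy*|xz)*|y|z : |closure| = 1 (new start) + (5 + 1 + 1) + 1 (new accept, since some branch ε-reaches its own accept) = 9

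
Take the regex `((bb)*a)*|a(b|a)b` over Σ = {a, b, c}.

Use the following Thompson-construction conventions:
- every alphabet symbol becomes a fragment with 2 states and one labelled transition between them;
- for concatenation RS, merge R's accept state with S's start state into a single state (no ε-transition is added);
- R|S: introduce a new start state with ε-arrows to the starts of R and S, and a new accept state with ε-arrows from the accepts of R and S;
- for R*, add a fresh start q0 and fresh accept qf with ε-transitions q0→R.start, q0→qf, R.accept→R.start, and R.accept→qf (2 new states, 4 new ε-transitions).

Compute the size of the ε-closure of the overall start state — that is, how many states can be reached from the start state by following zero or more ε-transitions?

Compute the ε-closure size of each fragment's start state recursively; a symbol fragment's start has no outgoing ε-edge, so its closure is just itself (size 1).
  bb — |closure| equals the left operand's closure size = 1 (its accept is not ε-reachable, so the closure stops there)
  (bb)* — |closure| = 1 (new start) + 1 (body) + 1 (new accept) = 3
  (bb)*a — the left operand accepts ε, so the closure extends into the next operand (the shared merged state is already counted); |closure| = 3 + (1−1) = 3
  ((bb)*a)* — new start has ε-edges to the inner start and to the new accept, so |closure| = 2 + 3 = 5
  b|a — |closure| = 1 + 1 + 1 = 3 (the new accept is not ε-reachable since no branch accepts ε)
  a(b|a)b — same as the first factor's closure: |closure| = 1
  ((bb)*a)*|a(b|a)b — new start ε-reaches every alternative's start; at least one alternative accepts ε, so the union's new accept is reached too: |closure| = 1 + 5 + 1 + 1 = 8

8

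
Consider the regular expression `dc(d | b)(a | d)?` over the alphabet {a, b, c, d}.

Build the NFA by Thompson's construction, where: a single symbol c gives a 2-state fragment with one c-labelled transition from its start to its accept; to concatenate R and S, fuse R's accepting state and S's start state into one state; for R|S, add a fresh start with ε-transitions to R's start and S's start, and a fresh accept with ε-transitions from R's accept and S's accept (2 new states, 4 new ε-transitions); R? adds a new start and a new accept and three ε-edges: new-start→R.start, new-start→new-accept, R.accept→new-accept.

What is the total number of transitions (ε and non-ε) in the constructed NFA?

Per subexpression:
Each of the 6 symbol leaves contributes 1 transition (1 symbol, 0 ε).
  d | b : 6 transitions (2 symbol, 4 ε)
  a | d : 6 transitions (2 symbol, 4 ε)
  (a | d)? : 9 transitions (2 symbol, 7 ε)
  dc(d | b)(a | d)? : 17 transitions (6 symbol, 11 ε)

17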